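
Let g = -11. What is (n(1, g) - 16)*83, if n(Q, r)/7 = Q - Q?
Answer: -1328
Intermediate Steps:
n(Q, r) = 0 (n(Q, r) = 7*(Q - Q) = 7*0 = 0)
(n(1, g) - 16)*83 = (0 - 16)*83 = -16*83 = -1328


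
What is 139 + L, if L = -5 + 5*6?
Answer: 164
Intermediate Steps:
L = 25 (L = -5 + 30 = 25)
139 + L = 139 + 25 = 164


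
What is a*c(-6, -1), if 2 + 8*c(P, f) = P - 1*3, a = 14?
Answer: -77/4 ≈ -19.250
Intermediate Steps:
c(P, f) = -5/8 + P/8 (c(P, f) = -¼ + (P - 1*3)/8 = -¼ + (P - 3)/8 = -¼ + (-3 + P)/8 = -¼ + (-3/8 + P/8) = -5/8 + P/8)
a*c(-6, -1) = 14*(-5/8 + (⅛)*(-6)) = 14*(-5/8 - ¾) = 14*(-11/8) = -77/4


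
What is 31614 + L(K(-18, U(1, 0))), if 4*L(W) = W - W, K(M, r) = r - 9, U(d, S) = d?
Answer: 31614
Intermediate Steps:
K(M, r) = -9 + r
L(W) = 0 (L(W) = (W - W)/4 = (¼)*0 = 0)
31614 + L(K(-18, U(1, 0))) = 31614 + 0 = 31614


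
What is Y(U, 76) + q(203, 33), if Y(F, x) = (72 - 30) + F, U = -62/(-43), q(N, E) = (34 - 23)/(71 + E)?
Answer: 194745/4472 ≈ 43.548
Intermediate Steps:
q(N, E) = 11/(71 + E)
U = 62/43 (U = -62*(-1/43) = 62/43 ≈ 1.4419)
Y(F, x) = 42 + F
Y(U, 76) + q(203, 33) = (42 + 62/43) + 11/(71 + 33) = 1868/43 + 11/104 = 194745/4472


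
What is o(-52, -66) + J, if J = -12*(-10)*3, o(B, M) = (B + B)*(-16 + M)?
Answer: 8888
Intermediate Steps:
o(B, M) = 2*B*(-16 + M) (o(B, M) = (2*B)*(-16 + M) = 2*B*(-16 + M))
J = 360 (J = 120*3 = 360)
o(-52, -66) + J = 2*(-52)*(-16 - 66) + 360 = 2*(-52)*(-82) + 360 = 8528 + 360 = 8888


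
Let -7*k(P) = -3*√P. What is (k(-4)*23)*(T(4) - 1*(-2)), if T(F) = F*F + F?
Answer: 3036*I/7 ≈ 433.71*I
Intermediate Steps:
T(F) = F + F² (T(F) = F² + F = F + F²)
k(P) = 3*√P/7 (k(P) = -(-3)*√P/7 = 3*√P/7)
(k(-4)*23)*(T(4) - 1*(-2)) = ((3*√(-4)/7)*23)*(4*(1 + 4) - 1*(-2)) = ((3*(2*I)/7)*23)*(4*5 + 2) = ((6*I/7)*23)*(20 + 2) = (138*I/7)*22 = 3036*I/7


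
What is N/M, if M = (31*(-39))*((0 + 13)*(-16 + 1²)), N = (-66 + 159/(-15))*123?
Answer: -15703/392925 ≈ -0.039964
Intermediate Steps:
N = -47109/5 (N = (-66 + 159*(-1/15))*123 = (-66 - 53/5)*123 = -383/5*123 = -47109/5 ≈ -9421.8)
M = 235755 (M = -15717*(-16 + 1) = -15717*(-15) = -1209*(-195) = 235755)
N/M = -47109/5/235755 = -47109/5*1/235755 = -15703/392925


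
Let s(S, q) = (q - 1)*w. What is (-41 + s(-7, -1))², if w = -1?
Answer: 1521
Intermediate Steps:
s(S, q) = 1 - q (s(S, q) = (q - 1)*(-1) = (-1 + q)*(-1) = 1 - q)
(-41 + s(-7, -1))² = (-41 + (1 - 1*(-1)))² = (-41 + (1 + 1))² = (-41 + 2)² = (-39)² = 1521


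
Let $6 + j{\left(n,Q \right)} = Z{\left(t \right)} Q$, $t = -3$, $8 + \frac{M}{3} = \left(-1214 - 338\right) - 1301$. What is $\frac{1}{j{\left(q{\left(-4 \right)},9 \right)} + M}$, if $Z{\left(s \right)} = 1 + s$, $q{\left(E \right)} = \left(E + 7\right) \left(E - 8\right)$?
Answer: $- \frac{1}{8607} \approx -0.00011618$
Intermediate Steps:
$M = -8583$ ($M = -24 + 3 \left(\left(-1214 - 338\right) - 1301\right) = -24 + 3 \left(-1552 - 1301\right) = -24 + 3 \left(-2853\right) = -24 - 8559 = -8583$)
$q{\left(E \right)} = \left(-8 + E\right) \left(7 + E\right)$ ($q{\left(E \right)} = \left(7 + E\right) \left(-8 + E\right) = \left(-8 + E\right) \left(7 + E\right)$)
$j{\left(n,Q \right)} = -6 - 2 Q$ ($j{\left(n,Q \right)} = -6 + \left(1 - 3\right) Q = -6 - 2 Q$)
$\frac{1}{j{\left(q{\left(-4 \right)},9 \right)} + M} = \frac{1}{\left(-6 - 18\right) - 8583} = \frac{1}{-24 - 8583} = \frac{1}{-8607} = - \frac{1}{8607}$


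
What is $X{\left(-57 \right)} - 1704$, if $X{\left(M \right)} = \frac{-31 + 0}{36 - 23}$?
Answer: $- \frac{22183}{13} \approx -1706.4$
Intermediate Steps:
$X{\left(M \right)} = - \frac{31}{13}$
$X{\left(-57 \right)} - 1704 = - \frac{31}{13} - 1704 = - \frac{22183}{13}$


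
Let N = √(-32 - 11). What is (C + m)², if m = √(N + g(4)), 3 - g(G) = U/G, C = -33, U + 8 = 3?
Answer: (66 - √(17 + 4*I*√43))²/4 ≈ 931.15 - 81.55*I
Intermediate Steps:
U = -5 (U = -8 + 3 = -5)
g(G) = 3 + 5/G (g(G) = 3 - (-5)/G = 3 + 5/G)
N = I*√43 (N = √(-43) = I*√43 ≈ 6.5574*I)
m = √(17/4 + I*√43) (m = √(I*√43 + (3 + 5/4)) = √(I*√43 + 17/4) = √(17/4 + I*√43) ≈ 2.456 + 1.335*I)
(C + m)² = (-33 + √(17 + 4*I*√43)/2)²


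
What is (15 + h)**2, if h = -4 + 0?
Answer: 121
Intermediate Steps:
h = -4
(15 + h)**2 = (15 - 4)**2 = 11**2 = 121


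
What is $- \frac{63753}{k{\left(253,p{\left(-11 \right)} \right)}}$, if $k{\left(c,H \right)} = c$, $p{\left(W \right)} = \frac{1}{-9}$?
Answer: $- \frac{63753}{253} \approx -251.99$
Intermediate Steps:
$p{\left(W \right)} = - \frac{1}{9}$
$- \frac{63753}{k{\left(253,p{\left(-11 \right)} \right)}} = - \frac{63753}{253}$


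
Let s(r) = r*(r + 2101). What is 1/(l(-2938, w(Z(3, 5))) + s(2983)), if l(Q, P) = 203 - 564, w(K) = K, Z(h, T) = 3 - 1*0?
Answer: 1/15165211 ≈ 6.5940e-8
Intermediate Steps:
Z(h, T) = 3 (Z(h, T) = 3 + 0 = 3)
l(Q, P) = -361
s(r) = r*(2101 + r)
1/(l(-2938, w(Z(3, 5))) + s(2983)) = 1/(-361 + 2983*(2101 + 2983)) = 1/(-361 + 2983*5084) = 1/(-361 + 15165572) = 1/15165211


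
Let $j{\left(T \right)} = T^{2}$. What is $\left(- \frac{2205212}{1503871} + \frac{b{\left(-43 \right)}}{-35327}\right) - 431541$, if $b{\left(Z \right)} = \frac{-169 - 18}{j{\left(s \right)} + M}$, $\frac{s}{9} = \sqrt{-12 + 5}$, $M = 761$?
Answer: $- \frac{4447772980297380397}{10306686658498} \approx -4.3154 \cdot 10^{5}$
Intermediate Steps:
$s = 9 i \sqrt{7}$ ($s = 9 \sqrt{-12 + 5} = 9 \sqrt{-7} = 9 i \sqrt{7} \approx 23.812 i$)
$b{\left(Z \right)} = - \frac{187}{194}$ ($b{\left(Z \right)} = \frac{-169 - 18}{\left(9 i \sqrt{7}\right)^{2} + 761} = - \frac{187}{-567 + 761} = - \frac{187}{194}$)
$\left(- \frac{2205212}{1503871} + \frac{b{\left(-43 \right)}}{-35327}\right) - 431541 = \left(- \frac{2205212}{1503871} - \frac{187}{194 \left(-35327\right)}\right) - 431541 = \left(\left(-2205212\right) \frac{1}{1503871} - - \frac{187}{6853438}\right) - 431541 = \left(- \frac{2205212}{1503871} + \frac{187}{6853438}\right) - 431541 = - \frac{15113002494979}{10306686658498} - 431541 = - \frac{4447772980297380397}{10306686658498}$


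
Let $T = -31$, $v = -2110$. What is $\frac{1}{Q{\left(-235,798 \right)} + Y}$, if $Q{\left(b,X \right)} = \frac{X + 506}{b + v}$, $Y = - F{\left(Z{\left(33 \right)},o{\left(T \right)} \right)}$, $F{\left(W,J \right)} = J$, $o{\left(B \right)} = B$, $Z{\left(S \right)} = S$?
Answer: $\frac{2345}{71391} \approx 0.032847$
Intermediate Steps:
$Y = 31$ ($Y = \left(-1\right) \left(-31\right) = 31$)
$Q{\left(b,X \right)} = \frac{506 + X}{-2110 + b}$ ($Q{\left(b,X \right)} = \frac{X + 506}{b - 2110} = \frac{506 + X}{-2110 + b}$)
$\frac{1}{Q{\left(-235,798 \right)} + Y} = \frac{1}{\frac{506 + 798}{-2110 - 235} + 31} = \frac{1}{\frac{1}{-2345} \cdot 1304 + 31} = \frac{1}{\left(- \frac{1}{2345}\right) 1304 + 31} = \frac{1}{- \frac{1304}{2345} + 31} = \frac{1}{\frac{71391}{2345}} = \frac{2345}{71391}$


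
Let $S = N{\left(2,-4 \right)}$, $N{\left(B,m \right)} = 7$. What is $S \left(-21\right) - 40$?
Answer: $-187$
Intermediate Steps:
$S = 7$
$S \left(-21\right) - 40 = 7 \left(-21\right) - 40 = -147 - 40 = -187$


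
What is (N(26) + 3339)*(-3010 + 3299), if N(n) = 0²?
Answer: 964971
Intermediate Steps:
N(n) = 0
(N(26) + 3339)*(-3010 + 3299) = (0 + 3339)*(-3010 + 3299) = 3339*289 = 964971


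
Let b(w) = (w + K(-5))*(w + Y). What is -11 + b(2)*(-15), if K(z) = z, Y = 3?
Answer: 214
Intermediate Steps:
b(w) = (-5 + w)*(3 + w) (b(w) = (w - 5)*(w + 3) = (-5 + w)*(3 + w))
-11 + b(2)*(-15) = -11 + (-15 + 2² - 2*2)*(-15) = -11 + (-15 + 4 - 4)*(-15) = -11 - 15*(-15) = -11 + 225 = 214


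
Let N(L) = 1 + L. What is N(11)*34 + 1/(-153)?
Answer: 62423/153 ≈ 407.99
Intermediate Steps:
N(11)*34 + 1/(-153) = (1 + 11)*34 + 1/(-153) = 12*34 - 1/153 = 408 - 1/153 = 62423/153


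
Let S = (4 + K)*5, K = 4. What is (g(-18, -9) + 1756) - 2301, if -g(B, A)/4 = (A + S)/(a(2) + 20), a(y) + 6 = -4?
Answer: -2787/5 ≈ -557.40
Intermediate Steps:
a(y) = -10 (a(y) = -6 - 4 = -10)
S = 40 (S = (4 + 4)*5 = 8*5 = 40)
g(B, A) = -16 - 2*A/5 (g(B, A) = -4*(A + 40)/(-10 + 20) = -4*(40 + A)/10 = -4*(4 + A/10) = -16 - 2*A/5)
(g(-18, -9) + 1756) - 2301 = ((-16 - 2/5*(-9)) + 1756) - 2301 = ((-16 + 18/5) + 1756) - 2301 = (-62/5 + 1756) - 2301 = 8718/5 - 2301 = -2787/5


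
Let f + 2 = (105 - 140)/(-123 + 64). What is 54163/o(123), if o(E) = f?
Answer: -3195617/83 ≈ -38501.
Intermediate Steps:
f = -83/59 (f = -2 + (105 - 140)/(-123 + 64) = -2 - 35/(-59) = -2 - 35*(-1/59) = -2 + 35/59 = -83/59 ≈ -1.4068)
o(E) = -83/59
54163/o(123) = 54163/(-83/59) = 54163*(-59/83) = -3195617/83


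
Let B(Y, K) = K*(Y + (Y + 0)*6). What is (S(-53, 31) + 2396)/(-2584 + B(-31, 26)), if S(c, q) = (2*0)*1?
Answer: -1198/4113 ≈ -0.29127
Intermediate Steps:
B(Y, K) = 7*K*Y (B(Y, K) = K*(Y + Y*6) = K*(Y + 6*Y) = K*(7*Y) = 7*K*Y)
S(c, q) = 0 (S(c, q) = 0*1 = 0)
(S(-53, 31) + 2396)/(-2584 + B(-31, 26)) = (0 + 2396)/(-2584 + 7*26*(-31)) = 2396/(-2584 - 5642) = 2396/(-8226) = 2396*(-1/8226) = -1198/4113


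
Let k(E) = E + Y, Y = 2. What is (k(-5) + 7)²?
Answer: 16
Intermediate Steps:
k(E) = 2 + E (k(E) = E + 2 = 2 + E)
(k(-5) + 7)² = ((2 - 5) + 7)² = (-3 + 7)² = 4² = 16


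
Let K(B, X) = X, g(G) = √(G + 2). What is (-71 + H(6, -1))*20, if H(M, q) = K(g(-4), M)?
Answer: -1300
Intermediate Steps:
g(G) = √(2 + G)
H(M, q) = M
(-71 + H(6, -1))*20 = (-71 + 6)*20 = -65*20 = -1300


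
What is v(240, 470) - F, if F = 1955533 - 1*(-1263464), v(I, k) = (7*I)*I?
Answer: -2815797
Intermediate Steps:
v(I, k) = 7*I²
F = 3218997 (F = 1955533 + 1263464 = 3218997)
v(240, 470) - F = 7*240² - 1*3218997 = 7*57600 - 3218997 = 403200 - 3218997 = -2815797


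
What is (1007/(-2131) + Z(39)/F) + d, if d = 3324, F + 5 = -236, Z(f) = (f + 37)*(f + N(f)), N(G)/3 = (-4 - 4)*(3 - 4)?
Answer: 1696664089/513571 ≈ 3303.7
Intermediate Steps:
N(G) = 24 (N(G) = 3*((-4 - 4)*(3 - 4)) = 3*(-8*(-1)) = 3*8 = 24)
Z(f) = (24 + f)*(37 + f) (Z(f) = (f + 37)*(f + 24) = (37 + f)*(24 + f) = (24 + f)*(37 + f))
F = -241 (F = -5 - 236 = -241)
(1007/(-2131) + Z(39)/F) + d = (1007/(-2131) + (888 + 39² + 61*39)/(-241)) + 3324 = (1007*(-1/2131) + (888 + 1521 + 2379)*(-1/241)) + 3324 = (-1007/2131 + 4788*(-1/241)) + 3324 = (-1007/2131 - 4788/241) + 3324 = -10445915/513571 + 3324 = 1696664089/513571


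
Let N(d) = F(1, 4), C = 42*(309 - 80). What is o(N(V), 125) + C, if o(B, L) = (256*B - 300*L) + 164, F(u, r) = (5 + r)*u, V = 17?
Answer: -25414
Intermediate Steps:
C = 9618 (C = 42*229 = 9618)
F(u, r) = u*(5 + r)
N(d) = 9 (N(d) = 1*(5 + 4) = 1*9 = 9)
o(B, L) = 164 - 300*L + 256*B (o(B, L) = (-300*L + 256*B) + 164 = 164 - 300*L + 256*B)
o(N(V), 125) + C = (164 - 300*125 + 256*9) + 9618 = (164 - 37500 + 2304) + 9618 = -35032 + 9618 = -25414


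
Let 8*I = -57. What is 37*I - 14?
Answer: -2221/8 ≈ -277.63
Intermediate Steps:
I = -57/8 (I = (⅛)*(-57) = -57/8 ≈ -7.1250)
37*I - 14 = 37*(-57/8) - 14 = -2109/8 - 14 = -2221/8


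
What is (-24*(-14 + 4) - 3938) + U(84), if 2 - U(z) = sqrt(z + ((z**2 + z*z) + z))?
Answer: -3696 - 2*sqrt(3570) ≈ -3815.5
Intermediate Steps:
U(z) = 2 - sqrt(2*z + 2*z**2) (U(z) = 2 - sqrt(z + ((z**2 + z*z) + z)) = 2 - sqrt(z + ((z**2 + z**2) + z)) = 2 - sqrt(z + (2*z**2 + z)) = 2 - sqrt(z + (z + 2*z**2)) = 2 - sqrt(2*z + 2*z**2))
(-24*(-14 + 4) - 3938) + U(84) = (-24*(-14 + 4) - 3938) + (2 - sqrt(2)*sqrt(84*(1 + 84))) = (-24*(-10) - 3938) + (2 - sqrt(2)*sqrt(84*85)) = (240 - 3938) + (2 - sqrt(2)*sqrt(7140)) = -3698 + (2 - sqrt(2)*2*sqrt(1785)) = -3698 + (2 - 2*sqrt(3570)) = -3696 - 2*sqrt(3570)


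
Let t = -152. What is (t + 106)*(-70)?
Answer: 3220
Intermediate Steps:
(t + 106)*(-70) = (-152 + 106)*(-70) = -46*(-70) = 3220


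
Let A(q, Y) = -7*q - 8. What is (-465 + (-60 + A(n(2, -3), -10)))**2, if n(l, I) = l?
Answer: 299209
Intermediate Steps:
A(q, Y) = -8 - 7*q
(-465 + (-60 + A(n(2, -3), -10)))**2 = (-465 + (-60 + (-8 - 7*2)))**2 = (-465 + (-60 + (-8 - 14)))**2 = (-465 + (-60 - 22))**2 = (-465 - 82)**2 = (-547)**2 = 299209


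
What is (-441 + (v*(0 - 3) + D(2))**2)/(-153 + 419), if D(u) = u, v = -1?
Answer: -208/133 ≈ -1.5639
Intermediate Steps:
(-441 + (v*(0 - 3) + D(2))**2)/(-153 + 419) = (-441 + (-(0 - 3) + 2)**2)/(-153 + 419) = (-441 + (-1*(-3) + 2)**2)/266 = (-441 + (3 + 2)**2)*(1/266) = (-441 + 5**2)*(1/266) = (-441 + 25)*(1/266) = -416*1/266 = -208/133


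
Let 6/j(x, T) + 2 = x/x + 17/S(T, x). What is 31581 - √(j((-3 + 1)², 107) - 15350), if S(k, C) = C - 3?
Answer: 31581 - I*√245594/4 ≈ 31581.0 - 123.89*I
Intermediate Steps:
S(k, C) = -3 + C
j(x, T) = 6/(-1 + 17/(-3 + x)) (j(x, T) = 6/(-2 + (x/x + 17/(-3 + x))) = 6/(-2 + (1 + 17/(-3 + x))) = 6/(-1 + 17/(-3 + x)))
31581 - √(j((-3 + 1)², 107) - 15350) = 31581 - √(6*(3 - (-3 + 1)²)/(-20 + (-3 + 1)²) - 15350) = 31581 - √(6*(3 - 1*(-2)²)/(-20 + (-2)²) - 15350) = 31581 - √(6*(3 - 1*4)/(-20 + 4) - 15350) = 31581 - √(6*(3 - 4)/(-16) - 15350) = 31581 - √(6*(-1/16)*(-1) - 15350) = 31581 - √(3/8 - 15350) = 31581 - √(-122797/8) = 31581 - I*√245594/4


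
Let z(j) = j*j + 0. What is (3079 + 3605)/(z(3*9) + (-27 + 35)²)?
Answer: 6684/793 ≈ 8.4288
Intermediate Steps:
z(j) = j² (z(j) = j² + 0 = j²)
(3079 + 3605)/(z(3*9) + (-27 + 35)²) = (3079 + 3605)/((3*9)² + (-27 + 35)²) = 6684/(27² + 8²) = 6684/(729 + 64) = 6684/793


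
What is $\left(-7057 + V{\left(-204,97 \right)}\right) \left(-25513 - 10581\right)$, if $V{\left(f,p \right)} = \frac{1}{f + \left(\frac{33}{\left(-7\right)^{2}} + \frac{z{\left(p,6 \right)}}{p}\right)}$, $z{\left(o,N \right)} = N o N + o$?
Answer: $\frac{1037965968153}{4075} \approx 2.5472 \cdot 10^{8}$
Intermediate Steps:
$z{\left(o,N \right)} = o + o N^{2}$ ($z{\left(o,N \right)} = o N^{2} + o = o + o N^{2}$)
$V{\left(f,p \right)} = \frac{1}{\frac{1846}{49} + f}$ ($V{\left(f,p \right)} = \frac{1}{f + \left(\frac{33}{\left(-7\right)^{2}} + \frac{p \left(1 + 6^{2}\right)}{p}\right)} = \frac{1}{f + \left(\frac{33}{49} + \frac{p \left(1 + 36\right)}{p}\right)} = \frac{1}{f + \left(33 \cdot \frac{1}{49} + \frac{p 37}{p}\right)} = \frac{1}{f + \left(\frac{33}{49} + \frac{37 p}{p}\right)} = \frac{1}{f + \left(\frac{33}{49} + 37\right)} = \frac{1}{f + \frac{1846}{49}} = \frac{1}{\frac{1846}{49} + f}$)
$\left(-7057 + V{\left(-204,97 \right)}\right) \left(-25513 - 10581\right) = \left(-7057 + \frac{49}{1846 + 49 \left(-204\right)}\right) \left(-25513 - 10581\right) = \left(-7057 + \frac{49}{1846 - 9996}\right) \left(-36094\right) = \left(-7057 + \frac{49}{-8150}\right) \left(-36094\right) = \left(-7057 + 49 \left(- \frac{1}{8150}\right)\right) \left(-36094\right) = \left(-7057 - \frac{49}{8150}\right) \left(-36094\right) = \left(- \frac{57514599}{8150}\right) \left(-36094\right) = \frac{1037965968153}{4075}$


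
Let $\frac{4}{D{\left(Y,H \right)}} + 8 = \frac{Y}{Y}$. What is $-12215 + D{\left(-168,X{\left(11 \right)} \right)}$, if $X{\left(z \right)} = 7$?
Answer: $- \frac{85509}{7} \approx -12216.0$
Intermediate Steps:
$D{\left(Y,H \right)} = - \frac{4}{7}$ ($D{\left(Y,H \right)} = \frac{4}{-8 + \frac{Y}{Y}} = \frac{4}{-8 + 1} = \frac{4}{-7} = 4 \left(- \frac{1}{7}\right) = - \frac{4}{7}$)
$-12215 + D{\left(-168,X{\left(11 \right)} \right)} = -12215 - \frac{4}{7} = - \frac{85509}{7}$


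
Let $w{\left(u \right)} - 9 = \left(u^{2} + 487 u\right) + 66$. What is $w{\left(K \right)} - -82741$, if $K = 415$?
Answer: $457146$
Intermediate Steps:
$w{\left(u \right)} = 75 + u^{2} + 487 u$ ($w{\left(u \right)} = 9 + \left(\left(u^{2} + 487 u\right) + 66\right) = 9 + \left(66 + u^{2} + 487 u\right) = 75 + u^{2} + 487 u$)
$w{\left(K \right)} - -82741 = \left(75 + 415^{2} + 487 \cdot 415\right) - -82741 = \left(75 + 172225 + 202105\right) + 82741 = 374405 + 82741 = 457146$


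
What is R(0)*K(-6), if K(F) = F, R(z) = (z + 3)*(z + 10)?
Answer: -180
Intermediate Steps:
R(z) = (3 + z)*(10 + z)
R(0)*K(-6) = (30 + 0² + 13*0)*(-6) = (30 + 0 + 0)*(-6) = 30*(-6) = -180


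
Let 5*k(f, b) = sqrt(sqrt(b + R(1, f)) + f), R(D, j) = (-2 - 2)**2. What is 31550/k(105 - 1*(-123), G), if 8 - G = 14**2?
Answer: 78875*sqrt(2)/sqrt(114 + I*sqrt(43)) ≈ 10434.0 - 299.85*I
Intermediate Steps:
G = -188 (G = 8 - 1*14**2 = 8 - 1*196 = 8 - 196 = -188)
R(D, j) = 16 (R(D, j) = (-4)**2 = 16)
k(f, b) = sqrt(f + sqrt(16 + b))/5 (k(f, b) = sqrt(sqrt(b + 16) + f)/5 = sqrt(sqrt(16 + b) + f)/5 = sqrt(f + sqrt(16 + b))/5)
31550/k(105 - 1*(-123), G) = 31550/((sqrt((105 - 1*(-123)) + sqrt(16 - 188))/5)) = 31550/((sqrt((105 + 123) + sqrt(-172))/5)) = 31550/((sqrt(228 + 2*I*sqrt(43))/5)) = 31550*(5/sqrt(228 + 2*I*sqrt(43))) = 157750/sqrt(228 + 2*I*sqrt(43))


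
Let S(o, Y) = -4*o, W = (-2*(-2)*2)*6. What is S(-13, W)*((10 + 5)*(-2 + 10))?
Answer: 6240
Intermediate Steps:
W = 48 (W = (4*2)*6 = 8*6 = 48)
S(-13, W)*((10 + 5)*(-2 + 10)) = (-4*(-13))*((10 + 5)*(-2 + 10)) = 52*(15*8) = 52*120 = 6240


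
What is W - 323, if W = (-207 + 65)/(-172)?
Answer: -27707/86 ≈ -322.17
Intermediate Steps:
W = 71/86 (W = -142*(-1/172) = 71/86 ≈ 0.82558)
W - 323 = 71/86 - 323 = -27707/86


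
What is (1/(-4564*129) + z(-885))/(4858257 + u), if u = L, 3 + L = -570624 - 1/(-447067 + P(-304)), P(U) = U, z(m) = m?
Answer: -233102239468631/1129328986548300636 ≈ -0.00020641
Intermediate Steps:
L = -255281971616/447371 (L = -3 + (-570624 - 1/(-447067 - 304)) = -3 + (-570624 - 1/(-447371)) = -3 + (-570624 - 1*(-1/447371)) = -3 + (-570624 + 1/447371) = -3 - 255280629503/447371 = -255281971616/447371 ≈ -5.7063e+5)
u = -255281971616/447371 ≈ -5.7063e+5
(1/(-4564*129) + z(-885))/(4858257 + u) = (1/(-4564*129) - 885)/(4858257 - 255281971616/447371) = (1/(-588756) - 885)/(1918161320731/447371) = (-1/588756 - 885)*(447371/1918161320731) = -521049061/588756*447371/1918161320731 = -233102239468631/1129328986548300636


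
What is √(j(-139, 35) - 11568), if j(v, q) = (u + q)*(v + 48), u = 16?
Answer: 3*I*√1801 ≈ 127.31*I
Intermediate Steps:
j(v, q) = (16 + q)*(48 + v) (j(v, q) = (16 + q)*(v + 48) = (16 + q)*(48 + v))
√(j(-139, 35) - 11568) = √((768 + 16*(-139) + 48*35 + 35*(-139)) - 11568) = √((768 - 2224 + 1680 - 4865) - 11568) = √(-4641 - 11568) = √(-16209) = 3*I*√1801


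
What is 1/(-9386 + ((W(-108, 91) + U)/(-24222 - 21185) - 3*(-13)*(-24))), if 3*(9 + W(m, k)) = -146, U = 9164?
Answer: -8013/82711793 ≈ -9.6879e-5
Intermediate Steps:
W(m, k) = -173/3 (W(m, k) = -9 + (⅓)*(-146) = -9 - 146/3 = -173/3)
1/(-9386 + ((W(-108, 91) + U)/(-24222 - 21185) - 3*(-13)*(-24))) = 1/(-9386 + ((-173/3 + 9164)/(-24222 - 21185) - 3*(-13)*(-24))) = 1/(-9386 + ((27319/3)/(-45407) + 39*(-24))) = 1/(-9386 + ((27319/3)*(-1/45407) - 936)) = 1/(-9386 + (-1607/8013 - 936)) = 1/(-9386 - 7501775/8013) = 1/(-82711793/8013) = -8013/82711793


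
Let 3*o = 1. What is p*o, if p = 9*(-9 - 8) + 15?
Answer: -46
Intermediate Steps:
o = ⅓ (o = (⅓)*1 = ⅓ ≈ 0.33333)
p = -138 (p = 9*(-17) + 15 = -153 + 15 = -138)
p*o = -138*⅓ = -46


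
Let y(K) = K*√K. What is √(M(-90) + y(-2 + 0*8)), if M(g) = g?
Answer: √(-90 - 2*I*√2) ≈ 0.1491 - 9.488*I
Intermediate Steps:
y(K) = K^(3/2)
√(M(-90) + y(-2 + 0*8)) = √(-90 + (-2 + 0*8)^(3/2)) = √(-90 + (-2 + 0)^(3/2)) = √(-90 + (-2)^(3/2)) = √(-90 - 2*I*√2)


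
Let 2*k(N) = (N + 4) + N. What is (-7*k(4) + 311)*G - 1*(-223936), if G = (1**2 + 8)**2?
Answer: 245725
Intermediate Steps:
k(N) = 2 + N (k(N) = ((N + 4) + N)/2 = ((4 + N) + N)/2 = (4 + 2*N)/2 = 2 + N)
G = 81 (G = (1 + 8)**2 = 9**2 = 81)
(-7*k(4) + 311)*G - 1*(-223936) = (-7*(2 + 4) + 311)*81 - 1*(-223936) = (-7*6 + 311)*81 + 223936 = (-42 + 311)*81 + 223936 = 269*81 + 223936 = 21789 + 223936 = 245725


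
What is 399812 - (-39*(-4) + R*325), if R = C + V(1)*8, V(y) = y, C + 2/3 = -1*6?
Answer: 1197668/3 ≈ 3.9922e+5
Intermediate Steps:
C = -20/3 (C = -⅔ - 1*6 = -⅔ - 6 = -20/3 ≈ -6.6667)
R = 4/3 (R = -20/3 + 1*8 = -20/3 + 8 = 4/3 ≈ 1.3333)
399812 - (-39*(-4) + R*325) = 399812 - (-39*(-4) + (4/3)*325) = 399812 - (156 + 1300/3) = 399812 - 1*1768/3 = 399812 - 1768/3 = 1197668/3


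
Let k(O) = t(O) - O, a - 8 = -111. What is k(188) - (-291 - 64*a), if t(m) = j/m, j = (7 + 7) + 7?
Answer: -1219911/188 ≈ -6488.9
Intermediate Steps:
j = 21 (j = 14 + 7 = 21)
t(m) = 21/m
a = -103 (a = 8 - 111 = -103)
k(O) = -O + 21/O (k(O) = 21/O - O = -O + 21/O)
k(188) - (-291 - 64*a) = (-1*188 + 21/188) - (-291 - 64*(-103)) = (-188 + 21*(1/188)) - (-291 + 6592) = (-188 + 21/188) - 1*6301 = -35323/188 - 6301 = -1219911/188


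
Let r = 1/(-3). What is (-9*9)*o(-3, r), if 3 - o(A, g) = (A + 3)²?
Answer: -243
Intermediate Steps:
r = -⅓ ≈ -0.33333
o(A, g) = 3 - (3 + A)² (o(A, g) = 3 - (A + 3)² = 3 - (3 + A)²)
(-9*9)*o(-3, r) = (-9*9)*(3 - (3 - 3)²) = -81*(3 - 1*0²) = -81*(3 - 1*0) = -81*(3 + 0) = -81*3 = -243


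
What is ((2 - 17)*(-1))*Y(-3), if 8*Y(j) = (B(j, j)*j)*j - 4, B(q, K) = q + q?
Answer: -435/4 ≈ -108.75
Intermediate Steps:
B(q, K) = 2*q
Y(j) = -½ + j³/4 (Y(j) = (((2*j)*j)*j - 4)/8 = ((2*j²)*j - 4)/8 = (2*j³ - 4)/8 = (-4 + 2*j³)/8 = -½ + j³/4)
((2 - 17)*(-1))*Y(-3) = ((2 - 17)*(-1))*(-½ + (¼)*(-3)³) = (-15*(-1))*(-½ + (¼)*(-27)) = 15*(-½ - 27/4) = 15*(-29/4) = -435/4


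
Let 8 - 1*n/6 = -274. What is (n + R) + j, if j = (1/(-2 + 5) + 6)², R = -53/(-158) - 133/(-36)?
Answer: 4937585/2844 ≈ 1736.1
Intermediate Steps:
n = 1692 (n = 48 - 6*(-274) = 48 + 1644 = 1692)
R = 11461/2844 (R = -53*(-1/158) - 133*(-1/36) = 53/158 + 133/36 = 11461/2844 ≈ 4.0299)
j = 361/9 (j = (1/3 + 6)² = (⅓ + 6)² = (19/3)² = 361/9 ≈ 40.111)
(n + R) + j = (1692 + 11461/2844) + 361/9 = 4823509/2844 + 361/9 = 4937585/2844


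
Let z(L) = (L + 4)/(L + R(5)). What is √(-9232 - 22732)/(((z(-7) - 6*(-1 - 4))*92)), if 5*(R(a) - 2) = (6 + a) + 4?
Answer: I*√7991/1449 ≈ 0.061692*I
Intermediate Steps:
R(a) = 4 + a/5 (R(a) = 2 + ((6 + a) + 4)/5 = 2 + (10 + a)/5 = 2 + (2 + a/5) = 4 + a/5)
z(L) = (4 + L)/(5 + L) (z(L) = (L + 4)/(L + (4 + (⅕)*5)) = (4 + L)/(L + (4 + 1)) = (4 + L)/(L + 5) = (4 + L)/(5 + L))
√(-9232 - 22732)/(((z(-7) - 6*(-1 - 4))*92)) = √(-9232 - 22732)/((((4 - 7)/(5 - 7) - 6*(-1 - 4))*92)) = √(-31964)/(((-3/(-2) - 6*(-5))*92)) = (2*I*√7991)/(((-½*(-3) + 30)*92)) = (2*I*√7991)/(((3/2 + 30)*92)) = (2*I*√7991)/(((63/2)*92)) = (2*I*√7991)/2898 = (2*I*√7991)*(1/2898) = I*√7991/1449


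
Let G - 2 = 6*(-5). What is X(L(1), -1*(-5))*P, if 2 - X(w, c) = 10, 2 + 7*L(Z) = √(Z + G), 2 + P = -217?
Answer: 1752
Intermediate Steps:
P = -219 (P = -2 - 217 = -219)
G = -28 (G = 2 + 6*(-5) = 2 - 30 = -28)
L(Z) = -2/7 + √(-28 + Z)/7 (L(Z) = -2/7 + √(Z - 28)/7 = -2/7 + √(-28 + Z)/7)
X(w, c) = -8 (X(w, c) = 2 - 1*10 = 2 - 10 = -8)
X(L(1), -1*(-5))*P = -8*(-219) = 1752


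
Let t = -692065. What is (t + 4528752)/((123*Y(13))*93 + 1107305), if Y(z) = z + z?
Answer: 3836687/1404719 ≈ 2.7313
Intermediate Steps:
Y(z) = 2*z
(t + 4528752)/((123*Y(13))*93 + 1107305) = (-692065 + 4528752)/((123*(2*13))*93 + 1107305) = 3836687/((123*26)*93 + 1107305) = 3836687/(3198*93 + 1107305) = 3836687/(297414 + 1107305) = 3836687/1404719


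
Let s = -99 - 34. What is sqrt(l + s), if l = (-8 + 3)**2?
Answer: 6*I*sqrt(3) ≈ 10.392*I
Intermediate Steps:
l = 25 (l = (-5)**2 = 25)
s = -133
sqrt(l + s) = sqrt(25 - 133) = sqrt(-108) = 6*I*sqrt(3)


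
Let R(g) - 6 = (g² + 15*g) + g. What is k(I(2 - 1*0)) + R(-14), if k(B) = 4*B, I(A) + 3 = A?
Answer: -26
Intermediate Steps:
I(A) = -3 + A
R(g) = 6 + g² + 16*g (R(g) = 6 + ((g² + 15*g) + g) = 6 + (g² + 16*g) = 6 + g² + 16*g)
k(I(2 - 1*0)) + R(-14) = 4*(-3 + (2 - 1*0)) + (6 + (-14)² + 16*(-14)) = 4*(-3 + (2 + 0)) + (6 + 196 - 224) = 4*(-3 + 2) - 22 = 4*(-1) - 22 = -4 - 22 = -26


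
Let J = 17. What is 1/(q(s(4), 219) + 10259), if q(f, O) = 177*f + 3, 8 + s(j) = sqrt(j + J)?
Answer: 8846/77593807 - 177*sqrt(21)/77593807 ≈ 0.00010355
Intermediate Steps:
s(j) = -8 + sqrt(17 + j) (s(j) = -8 + sqrt(j + 17) = -8 + sqrt(17 + j))
q(f, O) = 3 + 177*f
1/(q(s(4), 219) + 10259) = 1/((3 + 177*(-8 + sqrt(17 + 4))) + 10259) = 1/((3 + 177*(-8 + sqrt(21))) + 10259) = 1/((3 + (-1416 + 177*sqrt(21))) + 10259) = 1/((-1413 + 177*sqrt(21)) + 10259) = 1/(8846 + 177*sqrt(21))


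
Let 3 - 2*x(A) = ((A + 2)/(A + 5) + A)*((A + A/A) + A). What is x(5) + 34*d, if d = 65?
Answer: 43603/20 ≈ 2180.1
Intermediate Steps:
x(A) = 3/2 - (1 + 2*A)*(A + (2 + A)/(5 + A))/2 (x(A) = 3/2 - ((A + 2)/(A + 5) + A)*((A + A/A) + A)/2 = 3/2 - ((2 + A)/(5 + A) + A)*((A + 1) + A)/2 = 3/2 - ((2 + A)/(5 + A) + A)*((1 + A) + A)/2 = 3/2 - (A + (2 + A)/(5 + A))*(1 + 2*A)/2 = 3/2 - (1 + 2*A)*(A + (2 + A)/(5 + A))/2)
x(5) + 34*d = (13 - 13*5**2 - 7*5 - 2*5**3)/(2*(5 + 5)) + 34*65 = (1/2)*(13 - 13*25 - 35 - 2*125)/10 + 2210 = (1/2)*(1/10)*(13 - 325 - 35 - 250) + 2210 = (1/2)*(1/10)*(-597) + 2210 = -597/20 + 2210 = 43603/20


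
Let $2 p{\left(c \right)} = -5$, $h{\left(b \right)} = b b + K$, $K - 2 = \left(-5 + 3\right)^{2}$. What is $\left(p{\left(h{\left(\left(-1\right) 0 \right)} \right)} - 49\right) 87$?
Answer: $- \frac{8961}{2} \approx -4480.5$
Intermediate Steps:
$K = 6$ ($K = 2 + \left(-5 + 3\right)^{2} = 2 + \left(-2\right)^{2} = 2 + 4 = 6$)
$h{\left(b \right)} = 6 + b^{2}$ ($h{\left(b \right)} = b b + 6 = b^{2} + 6 = 6 + b^{2}$)
$p{\left(c \right)} = - \frac{5}{2}$ ($p{\left(c \right)} = \frac{1}{2} \left(-5\right) = - \frac{5}{2}$)
$\left(p{\left(h{\left(\left(-1\right) 0 \right)} \right)} - 49\right) 87 = \left(- \frac{5}{2} - 49\right) 87 = \left(- \frac{103}{2}\right) 87 = - \frac{8961}{2}$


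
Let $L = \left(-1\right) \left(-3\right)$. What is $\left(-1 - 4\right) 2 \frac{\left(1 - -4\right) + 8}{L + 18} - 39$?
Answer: $- \frac{949}{21} \approx -45.19$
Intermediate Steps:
$L = 3$
$\left(-1 - 4\right) 2 \frac{\left(1 - -4\right) + 8}{L + 18} - 39 = \left(-1 - 4\right) 2 \frac{\left(1 - -4\right) + 8}{3 + 18} - 39 = \left(-5\right) 2 \frac{\left(1 + 4\right) + 8}{21} - 39 = - 10 \left(5 + 8\right) \frac{1}{21} - 39 = - 10 \cdot 13 \cdot \frac{1}{21} - 39 = \left(-10\right) \frac{13}{21} - 39 = - \frac{130}{21} - 39 = - \frac{949}{21}$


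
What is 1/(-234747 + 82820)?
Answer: -1/151927 ≈ -6.5821e-6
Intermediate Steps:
1/(-234747 + 82820) = 1/(-151927) = -1/151927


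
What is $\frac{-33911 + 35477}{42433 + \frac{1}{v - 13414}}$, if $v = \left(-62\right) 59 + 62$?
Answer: $\frac{26637660}{721785329} \approx 0.036905$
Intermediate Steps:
$v = -3596$ ($v = -3658 + 62 = -3596$)
$\frac{-33911 + 35477}{42433 + \frac{1}{v - 13414}} = \frac{-33911 + 35477}{42433 + \frac{1}{-3596 - 13414}} = \frac{1566}{42433 + \frac{1}{-17010}} = \frac{1566}{42433 - \frac{1}{17010}} = \frac{1566}{\frac{721785329}{17010}} = 1566 \cdot \frac{17010}{721785329} = \frac{26637660}{721785329}$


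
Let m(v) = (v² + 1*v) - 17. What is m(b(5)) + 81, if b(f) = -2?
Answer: 66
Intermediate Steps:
m(v) = -17 + v + v² (m(v) = (v² + v) - 17 = (v + v²) - 17 = -17 + v + v²)
m(b(5)) + 81 = (-17 - 2 + (-2)²) + 81 = (-17 - 2 + 4) + 81 = -15 + 81 = 66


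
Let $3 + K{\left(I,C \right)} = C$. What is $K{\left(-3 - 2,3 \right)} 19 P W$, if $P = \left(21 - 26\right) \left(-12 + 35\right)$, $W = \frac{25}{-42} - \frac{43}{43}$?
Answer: $0$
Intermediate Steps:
$K{\left(I,C \right)} = -3 + C$
$W = - \frac{67}{42}$ ($W = 25 \left(- \frac{1}{42}\right) - 1 = - \frac{25}{42} - 1 = - \frac{67}{42} \approx -1.5952$)
$P = -115$ ($P = \left(-5\right) 23 = -115$)
$K{\left(-3 - 2,3 \right)} 19 P W = \left(-3 + 3\right) 19 \left(-115\right) \left(- \frac{67}{42}\right) = 0 \cdot 19 \left(-115\right) \left(- \frac{67}{42}\right) = 0 \left(-115\right) \left(- \frac{67}{42}\right) = 0 \left(- \frac{67}{42}\right) = 0$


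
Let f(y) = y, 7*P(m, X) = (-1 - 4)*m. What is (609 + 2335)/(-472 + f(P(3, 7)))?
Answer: -20608/3319 ≈ -6.2091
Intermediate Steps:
P(m, X) = -5*m/7 (P(m, X) = ((-1 - 4)*m)/7 = (-5*m)/7 = -5*m/7)
(609 + 2335)/(-472 + f(P(3, 7))) = (609 + 2335)/(-472 - 5/7*3) = 2944/(-472 - 15/7) = 2944/(-3319/7) = 2944*(-7/3319) = -20608/3319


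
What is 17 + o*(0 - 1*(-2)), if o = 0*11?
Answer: 17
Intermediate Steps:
o = 0
17 + o*(0 - 1*(-2)) = 17 + 0*(0 - 1*(-2)) = 17 + 0*(0 + 2) = 17 + 0*2 = 17 + 0 = 17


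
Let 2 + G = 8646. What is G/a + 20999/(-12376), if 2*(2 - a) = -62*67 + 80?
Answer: 64161183/25234664 ≈ 2.5426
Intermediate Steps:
G = 8644 (G = -2 + 8646 = 8644)
a = 2039 (a = 2 - (-62*67 + 80)/2 = 2 - (-4154 + 80)/2 = 2 - 1/2*(-4074) = 2 + 2037 = 2039)
G/a + 20999/(-12376) = 8644/2039 + 20999/(-12376) = 8644*(1/2039) + 20999*(-1/12376) = 8644/2039 - 20999/12376 = 64161183/25234664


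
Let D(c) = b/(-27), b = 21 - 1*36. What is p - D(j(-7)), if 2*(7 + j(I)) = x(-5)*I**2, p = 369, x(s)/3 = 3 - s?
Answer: 3316/9 ≈ 368.44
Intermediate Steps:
b = -15 (b = 21 - 36 = -15)
x(s) = 9 - 3*s (x(s) = 3*(3 - s) = 9 - 3*s)
j(I) = -7 + 12*I**2 (j(I) = -7 + ((9 - 3*(-5))*I**2)/2 = -7 + ((9 + 15)*I**2)/2 = -7 + (24*I**2)/2 = -7 + 12*I**2)
D(c) = 5/9 (D(c) = -15/(-27) = -15*(-1/27) = 5/9)
p - D(j(-7)) = 369 - 1*5/9 = 369 - 5/9 = 3316/9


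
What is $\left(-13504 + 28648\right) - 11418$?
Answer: $3726$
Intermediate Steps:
$\left(-13504 + 28648\right) - 11418 = 15144 - 11418 = 3726$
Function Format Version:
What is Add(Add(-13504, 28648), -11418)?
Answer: 3726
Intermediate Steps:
Add(Add(-13504, 28648), -11418) = Add(15144, -11418) = 3726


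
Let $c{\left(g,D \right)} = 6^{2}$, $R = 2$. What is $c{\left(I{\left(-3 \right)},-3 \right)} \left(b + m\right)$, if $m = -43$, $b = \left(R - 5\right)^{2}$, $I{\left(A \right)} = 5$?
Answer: $-1224$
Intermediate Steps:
$b = 9$ ($b = \left(2 - 5\right)^{2} = \left(-3\right)^{2} = 9$)
$c{\left(g,D \right)} = 36$
$c{\left(I{\left(-3 \right)},-3 \right)} \left(b + m\right) = 36 \left(9 - 43\right) = 36 \left(-34\right) = -1224$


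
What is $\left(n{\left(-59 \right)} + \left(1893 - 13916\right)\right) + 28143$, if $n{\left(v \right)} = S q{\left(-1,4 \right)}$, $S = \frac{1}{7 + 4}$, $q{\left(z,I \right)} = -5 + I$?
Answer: $\frac{177319}{11} \approx 16120.0$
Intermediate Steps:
$S = \frac{1}{11} \approx 0.090909$
$n{\left(v \right)} = - \frac{1}{11}$ ($n{\left(v \right)} = \frac{-5 + 4}{11} = \frac{1}{11} \left(-1\right) = - \frac{1}{11}$)
$\left(n{\left(-59 \right)} + \left(1893 - 13916\right)\right) + 28143 = \left(- \frac{1}{11} + \left(1893 - 13916\right)\right) + 28143 = \left(- \frac{1}{11} - 12023\right) + 28143 = - \frac{132254}{11} + 28143 = \frac{177319}{11}$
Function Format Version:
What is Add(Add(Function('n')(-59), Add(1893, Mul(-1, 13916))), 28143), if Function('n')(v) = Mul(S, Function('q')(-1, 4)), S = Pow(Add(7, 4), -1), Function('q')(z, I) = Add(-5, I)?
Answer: Rational(177319, 11) ≈ 16120.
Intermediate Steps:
S = Rational(1, 11) (S = Pow(11, -1) = Rational(1, 11) ≈ 0.090909)
Function('n')(v) = Rational(-1, 11) (Function('n')(v) = Mul(Rational(1, 11), Add(-5, 4)) = Mul(Rational(1, 11), -1) = Rational(-1, 11))
Add(Add(Function('n')(-59), Add(1893, Mul(-1, 13916))), 28143) = Add(Add(Rational(-1, 11), Add(1893, Mul(-1, 13916))), 28143) = Add(Add(Rational(-1, 11), Add(1893, -13916)), 28143) = Add(Add(Rational(-1, 11), -12023), 28143) = Add(Rational(-132254, 11), 28143) = Rational(177319, 11)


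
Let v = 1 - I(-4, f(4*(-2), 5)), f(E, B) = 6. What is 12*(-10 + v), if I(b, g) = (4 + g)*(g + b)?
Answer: -348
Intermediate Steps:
I(b, g) = (4 + g)*(b + g)
v = -19 (v = 1 - (6² + 4*(-4) + 4*6 - 4*6) = 1 - (36 - 16 + 24 - 24) = 1 - 1*20 = 1 - 20 = -19)
12*(-10 + v) = 12*(-10 - 19) = 12*(-29) = -348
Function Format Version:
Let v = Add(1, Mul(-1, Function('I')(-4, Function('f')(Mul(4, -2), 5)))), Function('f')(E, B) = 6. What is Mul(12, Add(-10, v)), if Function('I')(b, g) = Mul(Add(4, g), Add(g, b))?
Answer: -348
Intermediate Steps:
Function('I')(b, g) = Mul(Add(4, g), Add(b, g))
v = -19 (v = Add(1, Mul(-1, Add(Pow(6, 2), Mul(4, -4), Mul(4, 6), Mul(-4, 6)))) = Add(1, Mul(-1, Add(36, -16, 24, -24))) = Add(1, Mul(-1, 20)) = Add(1, -20) = -19)
Mul(12, Add(-10, v)) = Mul(12, Add(-10, -19)) = Mul(12, -29) = -348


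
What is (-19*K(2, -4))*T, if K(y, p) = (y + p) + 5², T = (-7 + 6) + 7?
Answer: -2622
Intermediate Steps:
T = 6 (T = -1 + 7 = 6)
K(y, p) = 25 + p + y (K(y, p) = (p + y) + 25 = 25 + p + y)
(-19*K(2, -4))*T = -19*(25 - 4 + 2)*6 = -19*23*6 = -437*6 = -2622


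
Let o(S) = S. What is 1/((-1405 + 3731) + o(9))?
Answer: 1/2335 ≈ 0.00042827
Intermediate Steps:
1/((-1405 + 3731) + o(9)) = 1/((-1405 + 3731) + 9) = 1/(2326 + 9) = 1/2335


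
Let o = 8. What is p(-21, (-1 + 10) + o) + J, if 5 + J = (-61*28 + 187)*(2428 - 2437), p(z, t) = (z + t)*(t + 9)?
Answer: 13580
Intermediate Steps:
p(z, t) = (9 + t)*(t + z) (p(z, t) = (t + z)*(9 + t) = (9 + t)*(t + z))
J = 13684 (J = -5 + (-61*28 + 187)*(2428 - 2437) = -5 + (-1708 + 187)*(-9) = -5 - 1521*(-9) = -5 + 13689 = 13684)
p(-21, (-1 + 10) + o) + J = (((-1 + 10) + 8)² + 9*((-1 + 10) + 8) + 9*(-21) + ((-1 + 10) + 8)*(-21)) + 13684 = ((9 + 8)² + 9*(9 + 8) - 189 + (9 + 8)*(-21)) + 13684 = (17² + 9*17 - 189 + 17*(-21)) + 13684 = (289 + 153 - 189 - 357) + 13684 = -104 + 13684 = 13580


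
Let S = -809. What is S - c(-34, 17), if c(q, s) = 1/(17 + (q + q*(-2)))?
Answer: -41260/51 ≈ -809.02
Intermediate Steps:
c(q, s) = 1/(17 - q) (c(q, s) = 1/(17 + (q - 2*q)) = 1/(17 - q))
S - c(-34, 17) = -809 - (-1)/(-17 - 34) = -809 - (-1)/(-51) = -809 - (-1)*(-1)/51 = -809 - 1*1/51 = -809 - 1/51 = -41260/51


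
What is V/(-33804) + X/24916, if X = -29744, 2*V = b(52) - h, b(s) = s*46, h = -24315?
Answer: -669090991/421130232 ≈ -1.5888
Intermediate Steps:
b(s) = 46*s
V = 26707/2 (V = (46*52 - 1*(-24315))/2 = (2392 + 24315)/2 = (½)*26707 = 26707/2 ≈ 13354.)
V/(-33804) + X/24916 = (26707/2)/(-33804) - 29744/24916 = (26707/2)*(-1/33804) - 29744*1/24916 = -26707/67608 - 7436/6229 = -669090991/421130232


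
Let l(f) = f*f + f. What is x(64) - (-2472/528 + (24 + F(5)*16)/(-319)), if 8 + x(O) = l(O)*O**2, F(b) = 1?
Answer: 10871109643/638 ≈ 1.7039e+7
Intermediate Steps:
l(f) = f + f**2 (l(f) = f**2 + f = f + f**2)
x(O) = -8 + O**3*(1 + O) (x(O) = -8 + (O*(1 + O))*O**2 = -8 + O**3*(1 + O))
x(64) - (-2472/528 + (24 + F(5)*16)/(-319)) = (-8 + 64**3*(1 + 64)) - (-2472/528 + (24 + 1*16)/(-319)) = (-8 + 262144*65) - (-2472*1/528 + (24 + 16)*(-1/319)) = (-8 + 17039360) - (-103/22 + 40*(-1/319)) = 17039352 - (-103/22 - 40/319) = 17039352 - 1*(-3067/638) = 17039352 + 3067/638 = 10871109643/638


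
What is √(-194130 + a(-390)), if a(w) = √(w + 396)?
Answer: √(-194130 + √6) ≈ 440.6*I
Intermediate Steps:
a(w) = √(396 + w)
√(-194130 + a(-390)) = √(-194130 + √(396 - 390)) = √(-194130 + √6)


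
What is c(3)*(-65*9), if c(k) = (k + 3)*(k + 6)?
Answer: -31590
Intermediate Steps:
c(k) = (3 + k)*(6 + k)
c(3)*(-65*9) = (18 + 3² + 9*3)*(-65*9) = (18 + 9 + 27)*(-585) = 54*(-585) = -31590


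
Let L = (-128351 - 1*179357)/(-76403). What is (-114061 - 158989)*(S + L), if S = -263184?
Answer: 5490418255184200/76403 ≈ 7.1861e+10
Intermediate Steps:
L = 307708/76403 (L = (-128351 - 179357)*(-1/76403) = -307708*(-1/76403) = 307708/76403 ≈ 4.0274)
(-114061 - 158989)*(S + L) = (-114061 - 158989)*(-263184 + 307708/76403) = -273050*(-20107739444/76403) = 5490418255184200/76403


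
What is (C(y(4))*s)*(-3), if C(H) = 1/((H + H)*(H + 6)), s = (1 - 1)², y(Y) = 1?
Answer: 0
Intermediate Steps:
s = 0 (s = 0² = 0)
C(H) = 1/(2*H*(6 + H)) (C(H) = 1/((2*H)*(6 + H)) = 1/(2*H*(6 + H)))
(C(y(4))*s)*(-3) = (((½)/(1*(6 + 1)))*0)*(-3) = (((½)*1/7)*0)*(-3) = (((½)*1*(⅐))*0)*(-3) = ((1/14)*0)*(-3) = 0*(-3) = 0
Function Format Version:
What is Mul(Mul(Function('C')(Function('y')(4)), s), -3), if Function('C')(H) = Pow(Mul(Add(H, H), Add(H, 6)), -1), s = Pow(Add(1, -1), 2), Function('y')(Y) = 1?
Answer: 0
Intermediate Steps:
s = 0 (s = Pow(0, 2) = 0)
Function('C')(H) = Mul(Rational(1, 2), Pow(H, -1), Pow(Add(6, H), -1)) (Function('C')(H) = Pow(Mul(Mul(2, H), Add(6, H)), -1) = Pow(Mul(2, H, Add(6, H)), -1) = Mul(Rational(1, 2), Pow(H, -1), Pow(Add(6, H), -1)))
Mul(Mul(Function('C')(Function('y')(4)), s), -3) = Mul(Mul(Mul(Rational(1, 2), Pow(1, -1), Pow(Add(6, 1), -1)), 0), -3) = Mul(Mul(Mul(Rational(1, 2), 1, Pow(7, -1)), 0), -3) = Mul(Mul(Mul(Rational(1, 2), 1, Rational(1, 7)), 0), -3) = Mul(Mul(Rational(1, 14), 0), -3) = Mul(0, -3) = 0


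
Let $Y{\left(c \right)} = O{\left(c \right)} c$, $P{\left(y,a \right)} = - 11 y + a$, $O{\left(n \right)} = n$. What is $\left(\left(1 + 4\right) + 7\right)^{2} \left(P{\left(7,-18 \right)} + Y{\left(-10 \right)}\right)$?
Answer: $720$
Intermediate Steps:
$P{\left(y,a \right)} = a - 11 y$
$Y{\left(c \right)} = c^{2}$ ($Y{\left(c \right)} = c c = c^{2}$)
$\left(\left(1 + 4\right) + 7\right)^{2} \left(P{\left(7,-18 \right)} + Y{\left(-10 \right)}\right) = \left(\left(1 + 4\right) + 7\right)^{2} \left(\left(-18 - 77\right) + \left(-10\right)^{2}\right) = \left(5 + 7\right)^{2} \left(\left(-18 - 77\right) + 100\right) = 12^{2} \left(-95 + 100\right) = 144 \cdot 5 = 720$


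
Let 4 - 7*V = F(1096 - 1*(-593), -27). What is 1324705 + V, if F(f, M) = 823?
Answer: 1324588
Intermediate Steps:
V = -117 (V = 4/7 - ⅐*823 = 4/7 - 823/7 = -117)
1324705 + V = 1324705 - 117 = 1324588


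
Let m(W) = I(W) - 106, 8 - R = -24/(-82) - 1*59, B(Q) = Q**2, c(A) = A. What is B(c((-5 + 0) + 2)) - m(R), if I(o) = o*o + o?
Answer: -7399045/1681 ≈ -4401.6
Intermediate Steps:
I(o) = o + o**2 (I(o) = o**2 + o = o + o**2)
R = 2735/41 (R = 8 - (-24/(-82) - 1*59) = 8 - (-24*(-1/82) - 59) = 8 - (12/41 - 59) = 8 - 1*(-2407/41) = 8 + 2407/41 = 2735/41 ≈ 66.707)
m(W) = -106 + W*(1 + W) (m(W) = W*(1 + W) - 106 = -106 + W*(1 + W))
B(c((-5 + 0) + 2)) - m(R) = ((-5 + 0) + 2)**2 - (-106 + 2735*(1 + 2735/41)/41) = (-5 + 2)**2 - (-106 + (2735/41)*(2776/41)) = (-3)**2 - (-106 + 7592360/1681) = 9 - 1*7414174/1681 = 9 - 7414174/1681 = -7399045/1681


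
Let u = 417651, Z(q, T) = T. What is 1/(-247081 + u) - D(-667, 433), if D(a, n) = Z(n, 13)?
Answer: -2217409/170570 ≈ -13.000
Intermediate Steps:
D(a, n) = 13
1/(-247081 + u) - D(-667, 433) = 1/(-247081 + 417651) - 1*13 = 1/170570 - 13 = -2217409/170570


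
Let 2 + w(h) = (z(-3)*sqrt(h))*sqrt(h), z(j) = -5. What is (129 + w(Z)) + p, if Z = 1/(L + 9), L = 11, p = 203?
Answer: 1319/4 ≈ 329.75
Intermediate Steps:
Z = 1/20 (Z = 1/(11 + 9) = 1/20 ≈ 0.050000)
w(h) = -2 - 5*h (w(h) = -2 + (-5*sqrt(h))*sqrt(h) = -2 - 5*h)
(129 + w(Z)) + p = (129 + (-2 - 5*1/20)) + 203 = (129 + (-2 - 1/4)) + 203 = (129 - 9/4) + 203 = 507/4 + 203 = 1319/4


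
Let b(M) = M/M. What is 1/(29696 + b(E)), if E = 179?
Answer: 1/29697 ≈ 3.3673e-5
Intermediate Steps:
b(M) = 1
1/(29696 + b(E)) = 1/(29696 + 1) = 1/29697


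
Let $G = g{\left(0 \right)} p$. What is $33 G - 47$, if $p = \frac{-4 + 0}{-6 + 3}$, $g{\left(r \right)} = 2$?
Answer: $41$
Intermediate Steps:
$p = \frac{4}{3}$ ($p = - \frac{4}{-3} = \left(-4\right) \left(- \frac{1}{3}\right) = \frac{4}{3} \approx 1.3333$)
$G = \frac{8}{3}$ ($G = 2 \cdot \frac{4}{3} = \frac{8}{3} \approx 2.6667$)
$33 G - 47 = 33 \cdot \frac{8}{3} - 47 = 88 - 47 = 41$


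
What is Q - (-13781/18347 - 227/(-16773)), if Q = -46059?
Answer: -14173703961685/307734231 ≈ -46058.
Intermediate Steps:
Q - (-13781/18347 - 227/(-16773)) = -46059 - (-13781/18347 - 227/(-16773)) = -46059 - (-13781*1/18347 - 227*(-1/16773)) = -46059 - (-13781/18347 + 227/16773) = -46059 - 1*(-226983944/307734231) = -46059 + 226983944/307734231 = -14173703961685/307734231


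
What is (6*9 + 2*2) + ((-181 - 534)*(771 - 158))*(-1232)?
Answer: 539979498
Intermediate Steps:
(6*9 + 2*2) + ((-181 - 534)*(771 - 158))*(-1232) = (54 + 4) - 715*613*(-1232) = 58 - 438295*(-1232) = 58 + 539979440 = 539979498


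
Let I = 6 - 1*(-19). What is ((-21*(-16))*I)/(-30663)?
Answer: -2800/10221 ≈ -0.27395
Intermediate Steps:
I = 25 (I = 6 + 19 = 25)
((-21*(-16))*I)/(-30663) = (-21*(-16)*25)/(-30663) = (336*25)*(-1/30663) = 8400*(-1/30663) = -2800/10221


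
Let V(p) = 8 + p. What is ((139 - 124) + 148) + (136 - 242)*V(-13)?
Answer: 693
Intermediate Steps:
((139 - 124) + 148) + (136 - 242)*V(-13) = ((139 - 124) + 148) + (136 - 242)*(8 - 13) = (15 + 148) - 106*(-5) = 163 + 530 = 693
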